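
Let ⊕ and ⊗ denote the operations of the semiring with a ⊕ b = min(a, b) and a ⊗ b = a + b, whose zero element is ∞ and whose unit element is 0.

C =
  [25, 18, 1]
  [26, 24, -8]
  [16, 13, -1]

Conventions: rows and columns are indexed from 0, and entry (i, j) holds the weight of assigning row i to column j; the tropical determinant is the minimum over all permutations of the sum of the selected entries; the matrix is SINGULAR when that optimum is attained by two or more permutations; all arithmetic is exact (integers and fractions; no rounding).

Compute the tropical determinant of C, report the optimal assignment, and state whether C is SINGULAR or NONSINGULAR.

σ = (0, 1, 2): 25 + 24 + (-1) = 48
σ = (0, 2, 1): 25 + (-8) + 13 = 30
σ = (1, 0, 2): 18 + 26 + (-1) = 43
σ = (1, 2, 0): 18 + (-8) + 16 = 26
σ = (2, 0, 1): 1 + 26 + 13 = 40
σ = (2, 1, 0): 1 + 24 + 16 = 41
Optimal value attained by: σ = (1, 2, 0).
Answer: det⊕(C) = 26; verdict: NONSINGULAR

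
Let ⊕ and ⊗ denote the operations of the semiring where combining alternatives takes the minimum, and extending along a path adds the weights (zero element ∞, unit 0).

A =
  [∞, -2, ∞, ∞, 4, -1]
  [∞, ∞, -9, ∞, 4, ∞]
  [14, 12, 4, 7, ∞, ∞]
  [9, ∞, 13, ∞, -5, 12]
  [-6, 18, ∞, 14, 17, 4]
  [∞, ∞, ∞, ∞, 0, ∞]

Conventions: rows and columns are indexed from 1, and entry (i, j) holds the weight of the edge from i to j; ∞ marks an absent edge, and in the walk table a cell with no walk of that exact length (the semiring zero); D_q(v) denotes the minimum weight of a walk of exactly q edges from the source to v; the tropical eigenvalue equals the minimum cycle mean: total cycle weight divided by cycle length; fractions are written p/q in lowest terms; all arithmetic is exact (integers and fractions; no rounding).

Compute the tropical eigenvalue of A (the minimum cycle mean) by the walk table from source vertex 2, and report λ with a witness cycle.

q=0: [∞, 0, ∞, ∞, ∞, ∞]
q=1: [∞, ∞, -9, ∞, 4, ∞]
q=2: [-2, 3, -5, -2, 21, 8]
q=3: [7, -4, -6, 2, -7, -3]
q=4: [-13, 5, -13, 1, -3, -3]
q=5: [-9, -15, -9, -6, -9, -14]
q=6: [-15, -11, -24, -2, -14, -10]
Optimal cycle mean attained by: cycle 1->2->3->4->5->1, total (-2) + (-9) + 7 + (-5) + (-6), length 5.
Answer: λ = -3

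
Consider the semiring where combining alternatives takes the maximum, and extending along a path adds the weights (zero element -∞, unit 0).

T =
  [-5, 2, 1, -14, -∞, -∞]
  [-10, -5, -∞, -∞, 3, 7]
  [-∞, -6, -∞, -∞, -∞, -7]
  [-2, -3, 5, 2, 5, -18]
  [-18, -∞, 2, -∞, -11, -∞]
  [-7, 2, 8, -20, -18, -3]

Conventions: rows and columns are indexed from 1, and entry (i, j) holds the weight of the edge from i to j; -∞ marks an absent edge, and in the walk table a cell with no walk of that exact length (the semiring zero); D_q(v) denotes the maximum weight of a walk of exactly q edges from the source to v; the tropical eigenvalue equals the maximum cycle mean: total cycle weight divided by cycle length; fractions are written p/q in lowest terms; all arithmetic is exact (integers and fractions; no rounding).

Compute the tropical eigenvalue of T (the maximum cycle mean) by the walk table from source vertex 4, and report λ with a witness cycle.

q=0: [-∞, -∞, -∞, 0, -∞, -∞]
q=1: [-2, -3, 5, 2, 5, -18]
q=2: [0, 0, 7, 4, 7, 4]
q=3: [2, 6, 12, 6, 9, 7]
q=4: [4, 9, 15, 8, 11, 13]
q=5: [6, 15, 21, 10, 13, 16]
q=6: [9, 18, 24, 12, 18, 22]
Optimal cycle mean attained by: cycle 2->6->2, total 7 + 2, length 2.
Answer: λ = 9/2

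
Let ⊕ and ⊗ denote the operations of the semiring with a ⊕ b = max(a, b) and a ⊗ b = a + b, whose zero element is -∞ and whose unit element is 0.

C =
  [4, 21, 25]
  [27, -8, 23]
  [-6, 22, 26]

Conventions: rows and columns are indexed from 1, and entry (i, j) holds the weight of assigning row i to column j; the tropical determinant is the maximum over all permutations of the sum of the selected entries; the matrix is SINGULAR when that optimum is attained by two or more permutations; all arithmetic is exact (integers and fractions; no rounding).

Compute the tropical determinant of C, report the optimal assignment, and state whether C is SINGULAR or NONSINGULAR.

σ = (1, 2, 3): 4 + (-8) + 26 = 22
σ = (1, 3, 2): 4 + 23 + 22 = 49
σ = (2, 1, 3): 21 + 27 + 26 = 74
σ = (2, 3, 1): 21 + 23 + (-6) = 38
σ = (3, 1, 2): 25 + 27 + 22 = 74
σ = (3, 2, 1): 25 + (-8) + (-6) = 11
Optimal value attained by: σ = (2, 1, 3).
Answer: det⊕(C) = 74; verdict: SINGULAR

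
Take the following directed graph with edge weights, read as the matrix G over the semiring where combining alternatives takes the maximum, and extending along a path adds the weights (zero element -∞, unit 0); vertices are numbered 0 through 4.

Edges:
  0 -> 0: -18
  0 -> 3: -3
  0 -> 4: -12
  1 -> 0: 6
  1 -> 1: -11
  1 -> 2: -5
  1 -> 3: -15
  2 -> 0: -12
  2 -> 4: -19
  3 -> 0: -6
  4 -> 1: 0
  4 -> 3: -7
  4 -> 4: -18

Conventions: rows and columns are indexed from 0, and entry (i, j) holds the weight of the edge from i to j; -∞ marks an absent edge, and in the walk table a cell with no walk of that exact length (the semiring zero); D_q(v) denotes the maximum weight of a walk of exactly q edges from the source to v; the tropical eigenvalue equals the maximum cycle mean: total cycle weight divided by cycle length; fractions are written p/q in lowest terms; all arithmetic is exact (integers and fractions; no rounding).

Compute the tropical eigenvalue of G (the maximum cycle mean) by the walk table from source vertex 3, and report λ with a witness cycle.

q=0: [-∞, -∞, -∞, 0, -∞]
q=1: [-6, -∞, -∞, -∞, -∞]
q=2: [-24, -∞, -∞, -9, -18]
q=3: [-15, -18, -∞, -25, -36]
q=4: [-12, -29, -23, -18, -27]
q=5: [-23, -27, -34, -15, -24]
Optimal cycle mean attained by: cycle 0->4->1->0, total (-12) + 0 + 6, length 3.
Answer: λ = -2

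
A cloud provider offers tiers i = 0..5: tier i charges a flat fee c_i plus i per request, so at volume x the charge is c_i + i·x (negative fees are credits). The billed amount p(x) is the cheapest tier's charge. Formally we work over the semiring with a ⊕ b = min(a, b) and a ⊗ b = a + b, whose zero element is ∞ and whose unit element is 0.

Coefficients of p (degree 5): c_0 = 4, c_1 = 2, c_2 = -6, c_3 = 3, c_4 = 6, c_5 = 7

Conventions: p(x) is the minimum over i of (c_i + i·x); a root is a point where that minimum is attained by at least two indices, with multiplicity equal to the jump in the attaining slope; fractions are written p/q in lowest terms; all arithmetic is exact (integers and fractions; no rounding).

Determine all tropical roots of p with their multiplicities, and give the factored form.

hull edge (i=0, c=4) to (i=2, c=-6): slope -5, span 2
hull edge (i=2, c=-6) to (i=5, c=7): slope 13/3, span 3
Factored form: p(x) = 7 ⊗ (x ⊕ (-13/3)) ⊗ (x ⊕ (-13/3)) ⊗ (x ⊕ (-13/3)) ⊗ (x ⊕ 5) ⊗ (x ⊕ 5)
Answer: roots = -13/3 (mult 3), 5 (mult 2)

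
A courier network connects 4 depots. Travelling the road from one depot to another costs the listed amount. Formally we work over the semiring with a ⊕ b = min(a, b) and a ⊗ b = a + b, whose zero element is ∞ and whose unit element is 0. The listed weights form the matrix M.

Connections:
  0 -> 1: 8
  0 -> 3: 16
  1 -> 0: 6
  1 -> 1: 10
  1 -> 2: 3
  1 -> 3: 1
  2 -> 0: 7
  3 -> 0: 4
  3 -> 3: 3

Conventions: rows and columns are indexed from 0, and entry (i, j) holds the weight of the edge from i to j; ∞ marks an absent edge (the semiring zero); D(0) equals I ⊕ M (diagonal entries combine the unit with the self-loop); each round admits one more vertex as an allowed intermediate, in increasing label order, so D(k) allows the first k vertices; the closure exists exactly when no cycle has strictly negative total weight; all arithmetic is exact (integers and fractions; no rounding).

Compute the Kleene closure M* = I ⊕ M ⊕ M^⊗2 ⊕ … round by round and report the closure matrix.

D(0):
  [0, 8, ∞, 16]
  [6, 0, 3, 1]
  [7, ∞, 0, ∞]
  [4, ∞, ∞, 0]
D(1):
  [0, 8, ∞, 16]
  [6, 0, 3, 1]
  [7, 15, 0, 23]
  [4, 12, ∞, 0]
D(2):
  [0, 8, 11, 9]
  [6, 0, 3, 1]
  [7, 15, 0, 16]
  [4, 12, 15, 0]
D(3):
  [0, 8, 11, 9]
  [6, 0, 3, 1]
  [7, 15, 0, 16]
  [4, 12, 15, 0]
D(4):
  [0, 8, 11, 9]
  [5, 0, 3, 1]
  [7, 15, 0, 16]
  [4, 12, 15, 0]
Answer: M* = [[0, 8, 11, 9], [5, 0, 3, 1], [7, 15, 0, 16], [4, 12, 15, 0]]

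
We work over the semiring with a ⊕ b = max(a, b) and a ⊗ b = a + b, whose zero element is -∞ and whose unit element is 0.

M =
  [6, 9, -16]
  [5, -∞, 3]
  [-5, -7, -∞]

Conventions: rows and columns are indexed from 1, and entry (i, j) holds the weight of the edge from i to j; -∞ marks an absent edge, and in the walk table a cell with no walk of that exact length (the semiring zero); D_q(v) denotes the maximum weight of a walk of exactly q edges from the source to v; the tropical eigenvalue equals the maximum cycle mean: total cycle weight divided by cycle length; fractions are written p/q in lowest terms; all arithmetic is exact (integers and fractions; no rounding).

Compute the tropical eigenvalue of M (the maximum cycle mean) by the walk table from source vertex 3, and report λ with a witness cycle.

q=0: [-∞, -∞, 0]
q=1: [-5, -7, -∞]
q=2: [1, 4, -4]
q=3: [9, 10, 7]
Optimal cycle mean attained by: cycle 1->2->1, total 9 + 5, length 2.
Answer: λ = 7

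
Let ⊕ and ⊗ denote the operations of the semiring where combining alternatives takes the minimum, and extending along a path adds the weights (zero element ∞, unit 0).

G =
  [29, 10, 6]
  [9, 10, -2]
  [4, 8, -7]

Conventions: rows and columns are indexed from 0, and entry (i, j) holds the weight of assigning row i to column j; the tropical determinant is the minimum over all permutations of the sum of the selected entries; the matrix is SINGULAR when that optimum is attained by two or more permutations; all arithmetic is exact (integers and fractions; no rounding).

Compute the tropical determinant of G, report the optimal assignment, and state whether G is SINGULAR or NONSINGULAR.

σ = (0, 1, 2): 29 + 10 + (-7) = 32
σ = (0, 2, 1): 29 + (-2) + 8 = 35
σ = (1, 0, 2): 10 + 9 + (-7) = 12
σ = (1, 2, 0): 10 + (-2) + 4 = 12
σ = (2, 0, 1): 6 + 9 + 8 = 23
σ = (2, 1, 0): 6 + 10 + 4 = 20
Optimal value attained by: σ = (1, 0, 2).
Answer: det⊕(G) = 12; verdict: SINGULAR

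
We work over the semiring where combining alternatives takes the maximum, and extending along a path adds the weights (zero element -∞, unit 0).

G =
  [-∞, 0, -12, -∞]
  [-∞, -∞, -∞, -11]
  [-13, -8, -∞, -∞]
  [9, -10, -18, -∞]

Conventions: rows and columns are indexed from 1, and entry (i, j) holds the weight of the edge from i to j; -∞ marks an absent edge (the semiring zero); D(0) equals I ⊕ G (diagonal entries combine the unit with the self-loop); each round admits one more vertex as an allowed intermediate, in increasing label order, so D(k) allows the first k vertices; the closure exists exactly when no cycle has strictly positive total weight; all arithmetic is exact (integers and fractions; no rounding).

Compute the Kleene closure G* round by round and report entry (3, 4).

D(0):
  [0, 0, -12, -∞]
  [-∞, 0, -∞, -11]
  [-13, -8, 0, -∞]
  [9, -10, -18, 0]
D(1):
  [0, 0, -12, -∞]
  [-∞, 0, -∞, -11]
  [-13, -8, 0, -∞]
  [9, 9, -3, 0]
D(2):
  [0, 0, -12, -11]
  [-∞, 0, -∞, -11]
  [-13, -8, 0, -19]
  [9, 9, -3, 0]
D(3):
  [0, 0, -12, -11]
  [-∞, 0, -∞, -11]
  [-13, -8, 0, -19]
  [9, 9, -3, 0]
D(4):
  [0, 0, -12, -11]
  [-2, 0, -14, -11]
  [-10, -8, 0, -19]
  [9, 9, -3, 0]
Answer: G*[3][4] = -19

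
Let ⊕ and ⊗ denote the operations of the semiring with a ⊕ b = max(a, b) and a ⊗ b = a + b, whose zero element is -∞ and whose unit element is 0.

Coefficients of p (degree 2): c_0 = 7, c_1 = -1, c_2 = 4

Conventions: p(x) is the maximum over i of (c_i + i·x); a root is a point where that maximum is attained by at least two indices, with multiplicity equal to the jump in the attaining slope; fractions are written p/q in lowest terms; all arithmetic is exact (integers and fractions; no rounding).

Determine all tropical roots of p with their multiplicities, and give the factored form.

hull edge (i=0, c=7) to (i=2, c=4): slope -3/2, span 2
Factored form: p(x) = 4 ⊗ (x ⊕ 3/2) ⊗ (x ⊕ 3/2)
Answer: roots = 3/2 (mult 2)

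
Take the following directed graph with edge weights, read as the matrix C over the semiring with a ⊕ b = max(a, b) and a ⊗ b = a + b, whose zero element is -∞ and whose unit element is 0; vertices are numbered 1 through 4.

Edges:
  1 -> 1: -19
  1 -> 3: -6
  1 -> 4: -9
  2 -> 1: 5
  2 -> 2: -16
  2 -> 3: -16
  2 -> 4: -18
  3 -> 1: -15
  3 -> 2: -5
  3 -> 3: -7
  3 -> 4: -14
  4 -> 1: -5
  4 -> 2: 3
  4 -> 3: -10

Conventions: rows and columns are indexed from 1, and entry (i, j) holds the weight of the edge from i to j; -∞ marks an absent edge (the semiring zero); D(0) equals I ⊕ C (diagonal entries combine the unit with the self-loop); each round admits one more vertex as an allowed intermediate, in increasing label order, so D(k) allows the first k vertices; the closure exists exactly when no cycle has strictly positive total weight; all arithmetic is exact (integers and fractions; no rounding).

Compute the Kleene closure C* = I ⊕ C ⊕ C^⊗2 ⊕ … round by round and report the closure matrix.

D(0):
  [0, -∞, -6, -9]
  [5, 0, -16, -18]
  [-15, -5, 0, -14]
  [-5, 3, -10, 0]
D(1):
  [0, -∞, -6, -9]
  [5, 0, -1, -4]
  [-15, -5, 0, -14]
  [-5, 3, -10, 0]
D(2):
  [0, -∞, -6, -9]
  [5, 0, -1, -4]
  [0, -5, 0, -9]
  [8, 3, 2, 0]
D(3):
  [0, -11, -6, -9]
  [5, 0, -1, -4]
  [0, -5, 0, -9]
  [8, 3, 2, 0]
D(4):
  [0, -6, -6, -9]
  [5, 0, -1, -4]
  [0, -5, 0, -9]
  [8, 3, 2, 0]
Answer: C* = [[0, -6, -6, -9], [5, 0, -1, -4], [0, -5, 0, -9], [8, 3, 2, 0]]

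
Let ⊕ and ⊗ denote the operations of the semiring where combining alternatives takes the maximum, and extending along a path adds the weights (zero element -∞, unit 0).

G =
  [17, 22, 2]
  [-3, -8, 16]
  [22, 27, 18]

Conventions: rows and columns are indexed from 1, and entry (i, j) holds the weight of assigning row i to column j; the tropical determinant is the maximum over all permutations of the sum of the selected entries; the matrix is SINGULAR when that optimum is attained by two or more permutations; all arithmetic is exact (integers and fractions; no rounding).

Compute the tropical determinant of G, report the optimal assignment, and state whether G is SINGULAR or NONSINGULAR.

σ = (1, 2, 3): 17 + (-8) + 18 = 27
σ = (1, 3, 2): 17 + 16 + 27 = 60
σ = (2, 1, 3): 22 + (-3) + 18 = 37
σ = (2, 3, 1): 22 + 16 + 22 = 60
σ = (3, 1, 2): 2 + (-3) + 27 = 26
σ = (3, 2, 1): 2 + (-8) + 22 = 16
Optimal value attained by: σ = (1, 3, 2).
Answer: det⊕(G) = 60; verdict: SINGULAR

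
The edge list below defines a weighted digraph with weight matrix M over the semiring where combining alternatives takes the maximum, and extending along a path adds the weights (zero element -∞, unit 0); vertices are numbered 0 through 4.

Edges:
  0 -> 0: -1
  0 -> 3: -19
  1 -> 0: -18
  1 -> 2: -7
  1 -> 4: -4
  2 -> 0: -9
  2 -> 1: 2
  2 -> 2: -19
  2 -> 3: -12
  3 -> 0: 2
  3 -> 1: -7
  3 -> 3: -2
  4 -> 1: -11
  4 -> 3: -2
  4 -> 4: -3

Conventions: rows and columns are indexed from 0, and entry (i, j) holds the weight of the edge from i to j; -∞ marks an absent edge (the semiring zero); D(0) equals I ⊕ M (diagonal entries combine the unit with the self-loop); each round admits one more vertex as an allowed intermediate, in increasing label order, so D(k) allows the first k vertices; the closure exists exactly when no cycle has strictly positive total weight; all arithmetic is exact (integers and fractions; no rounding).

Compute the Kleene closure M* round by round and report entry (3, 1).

D(0):
  [0, -∞, -∞, -19, -∞]
  [-18, 0, -7, -∞, -4]
  [-9, 2, 0, -12, -∞]
  [2, -7, -∞, 0, -∞]
  [-∞, -11, -∞, -2, 0]
D(1):
  [0, -∞, -∞, -19, -∞]
  [-18, 0, -7, -37, -4]
  [-9, 2, 0, -12, -∞]
  [2, -7, -∞, 0, -∞]
  [-∞, -11, -∞, -2, 0]
D(2):
  [0, -∞, -∞, -19, -∞]
  [-18, 0, -7, -37, -4]
  [-9, 2, 0, -12, -2]
  [2, -7, -14, 0, -11]
  [-29, -11, -18, -2, 0]
D(3):
  [0, -∞, -∞, -19, -∞]
  [-16, 0, -7, -19, -4]
  [-9, 2, 0, -12, -2]
  [2, -7, -14, 0, -11]
  [-27, -11, -18, -2, 0]
D(4):
  [0, -26, -33, -19, -30]
  [-16, 0, -7, -19, -4]
  [-9, 2, 0, -12, -2]
  [2, -7, -14, 0, -11]
  [0, -9, -16, -2, 0]
D(5):
  [0, -26, -33, -19, -30]
  [-4, 0, -7, -6, -4]
  [-2, 2, 0, -4, -2]
  [2, -7, -14, 0, -11]
  [0, -9, -16, -2, 0]
Answer: M*[3][1] = -7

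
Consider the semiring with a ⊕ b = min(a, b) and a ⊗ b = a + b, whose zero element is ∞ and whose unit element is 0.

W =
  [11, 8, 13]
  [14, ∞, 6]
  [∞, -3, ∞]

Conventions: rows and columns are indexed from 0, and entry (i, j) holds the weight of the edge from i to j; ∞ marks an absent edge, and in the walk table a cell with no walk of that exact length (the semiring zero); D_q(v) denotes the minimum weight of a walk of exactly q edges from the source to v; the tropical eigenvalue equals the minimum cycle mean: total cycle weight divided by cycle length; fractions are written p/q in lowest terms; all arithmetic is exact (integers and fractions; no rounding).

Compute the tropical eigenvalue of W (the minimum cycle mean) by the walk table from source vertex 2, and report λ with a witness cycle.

q=0: [∞, ∞, 0]
q=1: [∞, -3, ∞]
q=2: [11, ∞, 3]
q=3: [22, 0, 24]
Optimal cycle mean attained by: cycle 1->2->1, total 6 + (-3), length 2.
Answer: λ = 3/2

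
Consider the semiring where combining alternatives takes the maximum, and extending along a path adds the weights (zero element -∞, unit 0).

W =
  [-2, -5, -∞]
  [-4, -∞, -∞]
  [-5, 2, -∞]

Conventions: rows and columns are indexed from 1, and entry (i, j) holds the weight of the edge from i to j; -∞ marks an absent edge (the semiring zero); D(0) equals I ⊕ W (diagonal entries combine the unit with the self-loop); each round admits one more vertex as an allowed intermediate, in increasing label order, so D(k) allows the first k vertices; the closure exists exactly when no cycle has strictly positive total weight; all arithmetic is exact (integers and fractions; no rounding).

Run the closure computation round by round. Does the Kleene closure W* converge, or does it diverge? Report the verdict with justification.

D(0):
  [0, -5, -∞]
  [-4, 0, -∞]
  [-5, 2, 0]
D(1):
  [0, -5, -∞]
  [-4, 0, -∞]
  [-5, 2, 0]
D(2):
  [0, -5, -∞]
  [-4, 0, -∞]
  [-2, 2, 0]
D(3):
  [0, -5, -∞]
  [-4, 0, -∞]
  [-2, 2, 0]
Key observation: every diagonal entry stays at the unit through all rounds, so no improving cycle exists.
Answer: CONVERGES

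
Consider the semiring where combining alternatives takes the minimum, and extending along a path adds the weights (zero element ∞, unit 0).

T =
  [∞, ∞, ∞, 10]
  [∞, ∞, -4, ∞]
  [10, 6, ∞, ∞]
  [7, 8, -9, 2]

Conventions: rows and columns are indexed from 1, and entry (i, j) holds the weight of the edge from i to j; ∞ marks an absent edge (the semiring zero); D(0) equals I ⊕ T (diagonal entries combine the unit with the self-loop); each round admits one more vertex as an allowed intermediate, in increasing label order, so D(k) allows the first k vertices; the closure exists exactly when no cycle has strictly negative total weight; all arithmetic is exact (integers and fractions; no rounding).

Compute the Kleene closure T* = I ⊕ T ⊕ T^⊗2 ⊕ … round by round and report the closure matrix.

D(0):
  [0, ∞, ∞, 10]
  [∞, 0, -4, ∞]
  [10, 6, 0, ∞]
  [7, 8, -9, 0]
D(1):
  [0, ∞, ∞, 10]
  [∞, 0, -4, ∞]
  [10, 6, 0, 20]
  [7, 8, -9, 0]
D(2):
  [0, ∞, ∞, 10]
  [∞, 0, -4, ∞]
  [10, 6, 0, 20]
  [7, 8, -9, 0]
D(3):
  [0, ∞, ∞, 10]
  [6, 0, -4, 16]
  [10, 6, 0, 20]
  [1, -3, -9, 0]
D(4):
  [0, 7, 1, 10]
  [6, 0, -4, 16]
  [10, 6, 0, 20]
  [1, -3, -9, 0]
Answer: T* = [[0, 7, 1, 10], [6, 0, -4, 16], [10, 6, 0, 20], [1, -3, -9, 0]]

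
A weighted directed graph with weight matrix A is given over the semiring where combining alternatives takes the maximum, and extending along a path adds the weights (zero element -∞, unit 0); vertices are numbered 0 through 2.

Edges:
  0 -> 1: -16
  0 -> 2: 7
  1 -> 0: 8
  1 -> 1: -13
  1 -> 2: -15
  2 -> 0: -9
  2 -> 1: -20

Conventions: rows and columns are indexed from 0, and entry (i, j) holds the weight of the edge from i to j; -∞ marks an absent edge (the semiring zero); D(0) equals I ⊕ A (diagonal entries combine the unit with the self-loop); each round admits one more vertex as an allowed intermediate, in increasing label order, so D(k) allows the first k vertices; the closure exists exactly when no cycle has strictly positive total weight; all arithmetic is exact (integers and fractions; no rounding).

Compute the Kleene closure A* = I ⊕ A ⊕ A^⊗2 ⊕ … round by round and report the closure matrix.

D(0):
  [0, -16, 7]
  [8, 0, -15]
  [-9, -20, 0]
D(1):
  [0, -16, 7]
  [8, 0, 15]
  [-9, -20, 0]
D(2):
  [0, -16, 7]
  [8, 0, 15]
  [-9, -20, 0]
D(3):
  [0, -13, 7]
  [8, 0, 15]
  [-9, -20, 0]
Answer: A* = [[0, -13, 7], [8, 0, 15], [-9, -20, 0]]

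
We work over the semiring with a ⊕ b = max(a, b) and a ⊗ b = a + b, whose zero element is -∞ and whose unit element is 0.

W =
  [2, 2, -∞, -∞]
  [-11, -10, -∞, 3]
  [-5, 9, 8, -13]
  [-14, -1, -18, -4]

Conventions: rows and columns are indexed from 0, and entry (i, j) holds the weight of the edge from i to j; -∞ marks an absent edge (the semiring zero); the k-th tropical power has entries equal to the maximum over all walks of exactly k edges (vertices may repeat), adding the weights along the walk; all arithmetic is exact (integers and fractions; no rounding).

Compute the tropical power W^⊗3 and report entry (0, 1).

W^⊗2:
  [4, 4, -∞, 5]
  [-9, 2, -15, -1]
  [3, 17, 16, 12]
  [-12, -5, -10, 2]
W^⊗3:
  [6, 6, -13, 7]
  [-7, -2, -7, 5]
  [11, 25, 24, 20]
  [-10, 1, -2, -2]
Key observation: the optimum is the walk 0->0->0->1, with weight 2 + 2 + 2 = 6.
Optimal value attained by: walk 0->0->0->1.
Answer: (W^⊗3)[0][1] = 6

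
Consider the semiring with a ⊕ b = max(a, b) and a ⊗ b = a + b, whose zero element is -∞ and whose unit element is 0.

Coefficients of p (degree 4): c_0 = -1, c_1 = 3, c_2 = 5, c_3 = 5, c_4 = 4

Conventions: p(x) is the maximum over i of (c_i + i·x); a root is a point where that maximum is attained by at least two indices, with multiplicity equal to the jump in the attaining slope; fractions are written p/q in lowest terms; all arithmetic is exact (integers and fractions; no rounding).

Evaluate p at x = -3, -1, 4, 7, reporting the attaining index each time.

p(-3) = max(-1+0·(-3)=-1, 3+1·(-3)=0, 5+2·(-3)=-1, 5+3·(-3)=-4, 4+4·(-3)=-8) = 0 (attained by i=1)
p(-1) = max(-1+0·(-1)=-1, 3+1·(-1)=2, 5+2·(-1)=3, 5+3·(-1)=2, 4+4·(-1)=0) = 3 (attained by i=2)
p(4) = max(-1+0·4=-1, 3+1·4=7, 5+2·4=13, 5+3·4=17, 4+4·4=20) = 20 (attained by i=4)
p(7) = max(-1+0·7=-1, 3+1·7=10, 5+2·7=19, 5+3·7=26, 4+4·7=32) = 32 (attained by i=4)
Answer: p(-3) = 0; p(-1) = 3; p(4) = 20; p(7) = 32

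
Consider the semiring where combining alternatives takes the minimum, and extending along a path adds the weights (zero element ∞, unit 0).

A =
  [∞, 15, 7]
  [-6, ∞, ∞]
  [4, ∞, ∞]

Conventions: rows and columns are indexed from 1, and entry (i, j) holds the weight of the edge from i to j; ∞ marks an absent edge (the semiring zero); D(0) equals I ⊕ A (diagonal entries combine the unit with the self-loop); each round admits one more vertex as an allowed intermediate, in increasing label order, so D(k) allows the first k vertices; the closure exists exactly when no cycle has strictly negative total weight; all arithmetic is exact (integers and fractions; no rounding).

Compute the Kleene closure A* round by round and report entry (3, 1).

D(0):
  [0, 15, 7]
  [-6, 0, ∞]
  [4, ∞, 0]
D(1):
  [0, 15, 7]
  [-6, 0, 1]
  [4, 19, 0]
D(2):
  [0, 15, 7]
  [-6, 0, 1]
  [4, 19, 0]
D(3):
  [0, 15, 7]
  [-6, 0, 1]
  [4, 19, 0]
Answer: A*[3][1] = 4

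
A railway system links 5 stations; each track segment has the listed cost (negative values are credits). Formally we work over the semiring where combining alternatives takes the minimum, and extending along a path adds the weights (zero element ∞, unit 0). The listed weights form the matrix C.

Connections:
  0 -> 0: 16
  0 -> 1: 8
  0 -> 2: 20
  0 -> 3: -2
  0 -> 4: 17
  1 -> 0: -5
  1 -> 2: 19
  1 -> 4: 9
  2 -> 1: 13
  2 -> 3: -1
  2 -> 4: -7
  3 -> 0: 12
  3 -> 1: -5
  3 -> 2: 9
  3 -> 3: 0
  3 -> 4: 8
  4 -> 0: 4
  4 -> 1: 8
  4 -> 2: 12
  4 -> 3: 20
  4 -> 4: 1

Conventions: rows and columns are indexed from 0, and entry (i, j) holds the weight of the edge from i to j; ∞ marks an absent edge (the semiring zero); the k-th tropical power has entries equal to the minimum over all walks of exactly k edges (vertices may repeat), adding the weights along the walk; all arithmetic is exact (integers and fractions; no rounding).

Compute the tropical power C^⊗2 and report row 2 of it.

C^⊗2:
  [3, -7, 7, -2, 6]
  [11, 3, 15, -7, 10]
  [-3, -6, 5, -1, -6]
  [-10, -5, 9, 0, 2]
  [3, 9, 13, 2, 2]
Answer: row 2 of C^⊗2 = [-3, -6, 5, -1, -6]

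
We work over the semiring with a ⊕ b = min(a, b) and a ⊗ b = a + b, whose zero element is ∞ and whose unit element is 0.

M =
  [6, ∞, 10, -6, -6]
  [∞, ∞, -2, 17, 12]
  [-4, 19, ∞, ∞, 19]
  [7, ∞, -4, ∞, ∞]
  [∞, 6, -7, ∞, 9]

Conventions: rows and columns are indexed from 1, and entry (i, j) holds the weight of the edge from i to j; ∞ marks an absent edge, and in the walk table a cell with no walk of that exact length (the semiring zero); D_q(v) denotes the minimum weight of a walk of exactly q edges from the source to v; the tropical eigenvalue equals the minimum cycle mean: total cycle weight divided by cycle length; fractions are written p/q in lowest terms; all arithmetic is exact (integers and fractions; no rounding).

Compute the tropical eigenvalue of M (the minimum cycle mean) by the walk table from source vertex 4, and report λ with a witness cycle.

q=0: [∞, ∞, ∞, 0, ∞]
q=1: [7, ∞, -4, ∞, ∞]
q=2: [-8, 15, 17, 1, 1]
q=3: [-2, 7, -6, -14, -14]
q=4: [-10, -8, -21, -8, -8]
q=5: [-25, -2, -15, -16, -16]
Optimal cycle mean attained by: cycle 1->5->3->1, total (-6) + (-7) + (-4), length 3.
Answer: λ = -17/3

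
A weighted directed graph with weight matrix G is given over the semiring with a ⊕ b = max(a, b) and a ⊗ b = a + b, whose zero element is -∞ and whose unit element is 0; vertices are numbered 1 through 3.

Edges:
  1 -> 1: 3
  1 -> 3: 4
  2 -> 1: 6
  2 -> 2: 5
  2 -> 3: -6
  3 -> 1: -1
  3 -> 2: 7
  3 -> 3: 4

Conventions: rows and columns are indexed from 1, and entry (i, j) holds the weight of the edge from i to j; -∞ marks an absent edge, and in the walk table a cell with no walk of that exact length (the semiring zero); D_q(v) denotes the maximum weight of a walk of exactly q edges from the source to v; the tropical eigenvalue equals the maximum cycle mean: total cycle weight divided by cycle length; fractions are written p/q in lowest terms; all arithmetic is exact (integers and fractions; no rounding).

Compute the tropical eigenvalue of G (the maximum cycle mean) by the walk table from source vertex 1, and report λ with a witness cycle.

q=0: [0, -∞, -∞]
q=1: [3, -∞, 4]
q=2: [6, 11, 8]
q=3: [17, 16, 12]
Optimal cycle mean attained by: cycle 1->3->2->1, total 4 + 7 + 6, length 3.
Answer: λ = 17/3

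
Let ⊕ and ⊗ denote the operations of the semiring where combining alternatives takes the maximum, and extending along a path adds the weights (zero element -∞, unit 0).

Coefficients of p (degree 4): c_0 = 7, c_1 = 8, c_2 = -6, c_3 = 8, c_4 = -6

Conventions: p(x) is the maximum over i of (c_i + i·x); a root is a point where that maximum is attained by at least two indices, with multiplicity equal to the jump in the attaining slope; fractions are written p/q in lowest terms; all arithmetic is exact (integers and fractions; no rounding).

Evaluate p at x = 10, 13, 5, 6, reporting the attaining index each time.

p(10) = max(7+0·10=7, 8+1·10=18, -6+2·10=14, 8+3·10=38, -6+4·10=34) = 38 (attained by i=3)
p(13) = max(7+0·13=7, 8+1·13=21, -6+2·13=20, 8+3·13=47, -6+4·13=46) = 47 (attained by i=3)
p(5) = max(7+0·5=7, 8+1·5=13, -6+2·5=4, 8+3·5=23, -6+4·5=14) = 23 (attained by i=3)
p(6) = max(7+0·6=7, 8+1·6=14, -6+2·6=6, 8+3·6=26, -6+4·6=18) = 26 (attained by i=3)
Answer: p(10) = 38; p(13) = 47; p(5) = 23; p(6) = 26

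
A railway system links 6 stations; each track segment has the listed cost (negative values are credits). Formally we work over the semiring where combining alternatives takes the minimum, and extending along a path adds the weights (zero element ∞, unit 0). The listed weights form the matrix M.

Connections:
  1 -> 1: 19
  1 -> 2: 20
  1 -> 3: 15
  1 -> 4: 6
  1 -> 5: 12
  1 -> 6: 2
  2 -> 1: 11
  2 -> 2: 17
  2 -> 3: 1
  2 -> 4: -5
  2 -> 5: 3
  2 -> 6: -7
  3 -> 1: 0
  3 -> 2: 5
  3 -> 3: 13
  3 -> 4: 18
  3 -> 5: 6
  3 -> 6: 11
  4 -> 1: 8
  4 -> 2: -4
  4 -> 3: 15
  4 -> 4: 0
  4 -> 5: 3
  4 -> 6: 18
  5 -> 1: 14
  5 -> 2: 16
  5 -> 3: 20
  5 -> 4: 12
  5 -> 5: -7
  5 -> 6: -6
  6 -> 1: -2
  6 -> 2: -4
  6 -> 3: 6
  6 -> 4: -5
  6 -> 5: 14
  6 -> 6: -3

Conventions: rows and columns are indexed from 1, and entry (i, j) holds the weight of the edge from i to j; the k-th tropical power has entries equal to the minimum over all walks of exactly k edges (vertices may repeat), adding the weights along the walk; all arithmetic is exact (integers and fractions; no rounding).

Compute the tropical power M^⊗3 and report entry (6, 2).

M^⊗2:
  [0, -2, 8, -3, 5, -1]
  [-9, -11, -1, -12, -4, -10]
  [9, 7, 6, 0, -1, -2]
  [7, -4, -3, -9, -4, -11]
  [-8, -10, 0, -11, -14, -13]
  [-5, -9, -3, -9, -2, -11]
M^⊗3:
  [-3, -7, -1, -7, -2, -9]
  [-12, -16, -10, -16, -11, -18]
  [-4, -6, 4, -7, -8, -7]
  [-13, -15, -5, -16, -11, -14]
  [-15, -17, -9, -18, -21, -20]
  [-13, -15, -8, -16, -9, -16]
Key observation: the optimum is the walk 6->2->6->2, with weight (-4) + (-7) + (-4) = -15.
Optimal value attained by: walk 6->2->6->2.
Answer: (M^⊗3)[6][2] = -15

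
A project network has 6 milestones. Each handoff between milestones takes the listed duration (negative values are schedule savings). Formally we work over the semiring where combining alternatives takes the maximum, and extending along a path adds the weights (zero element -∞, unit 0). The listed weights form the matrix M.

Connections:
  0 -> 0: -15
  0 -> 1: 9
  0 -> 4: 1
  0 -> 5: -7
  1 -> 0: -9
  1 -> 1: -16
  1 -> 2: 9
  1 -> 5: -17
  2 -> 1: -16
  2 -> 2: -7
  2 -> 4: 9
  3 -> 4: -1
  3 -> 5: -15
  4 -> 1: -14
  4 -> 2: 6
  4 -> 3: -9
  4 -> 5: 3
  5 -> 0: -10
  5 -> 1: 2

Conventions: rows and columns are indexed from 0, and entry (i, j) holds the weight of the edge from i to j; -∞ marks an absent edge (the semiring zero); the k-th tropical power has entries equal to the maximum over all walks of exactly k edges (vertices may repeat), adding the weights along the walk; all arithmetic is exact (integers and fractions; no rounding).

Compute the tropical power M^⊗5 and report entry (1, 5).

M^⊗2:
  [0, -5, 18, -8, -14, 4]
  [-24, 0, 2, -∞, 18, -16]
  [-25, -5, 15, 0, 2, 12]
  [-25, -13, 5, -10, -∞, 2]
  [-7, 5, -1, -∞, 15, -24]
  [-7, -1, 11, -∞, -9, -15]
M^⊗3:
  [-6, 9, 11, -23, 27, -7]
  [-9, 4, 24, 9, 11, 21]
  [2, 14, 8, -7, 24, 5]
  [-8, 4, -2, -∞, 14, -25]
  [-4, 2, 21, 6, 8, 18]
  [-10, 2, 8, -18, 20, -6]
M^⊗4:
  [0, 13, 33, 18, 20, 30]
  [11, 23, 17, 2, 33, 14]
  [5, 11, 30, 15, 17, 27]
  [-5, 1, 20, 5, 7, 17]
  [8, 20, 14, -1, 30, 11]
  [-7, 6, 26, 11, 17, 23]
M^⊗5:
  [20, 32, 26, 11, 42, 23]
  [14, 20, 39, 24, 26, 36]
  [17, 29, 23, 8, 39, 20]
  [7, 19, 13, -2, 29, 10]
  [11, 17, 36, 21, 23, 33]
  [13, 25, 23, 8, 35, 20]
Key observation: the optimum is the walk 1->2->4->2->4->5, with weight 9 + 9 + 6 + 9 + 3 = 36.
Optimal value attained by: walk 1->2->4->2->4->5.
Answer: (M^⊗5)[1][5] = 36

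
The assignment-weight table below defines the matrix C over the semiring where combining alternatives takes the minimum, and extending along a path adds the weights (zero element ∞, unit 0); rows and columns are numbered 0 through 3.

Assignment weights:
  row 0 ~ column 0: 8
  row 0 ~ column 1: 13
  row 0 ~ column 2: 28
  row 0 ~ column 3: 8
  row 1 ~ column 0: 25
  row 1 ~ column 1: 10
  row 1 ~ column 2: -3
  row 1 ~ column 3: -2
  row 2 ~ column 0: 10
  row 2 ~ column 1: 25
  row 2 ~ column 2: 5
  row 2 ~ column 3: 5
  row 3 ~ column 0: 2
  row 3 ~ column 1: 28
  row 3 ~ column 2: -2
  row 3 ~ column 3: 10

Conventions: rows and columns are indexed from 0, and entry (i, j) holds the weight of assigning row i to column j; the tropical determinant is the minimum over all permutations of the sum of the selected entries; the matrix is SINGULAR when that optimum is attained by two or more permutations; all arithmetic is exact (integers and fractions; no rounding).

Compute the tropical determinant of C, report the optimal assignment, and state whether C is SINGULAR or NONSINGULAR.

σ = (0, 1, 2, 3): 8 + 10 + 5 + 10 = 33
σ = (0, 1, 3, 2): 8 + 10 + 5 + (-2) = 21
σ = (0, 2, 1, 3): 8 + (-3) + 25 + 10 = 40
σ = (0, 2, 3, 1): 8 + (-3) + 5 + 28 = 38
σ = (0, 3, 1, 2): 8 + (-2) + 25 + (-2) = 29
σ = (0, 3, 2, 1): 8 + (-2) + 5 + 28 = 39
σ = (1, 0, 2, 3): 13 + 25 + 5 + 10 = 53
σ = (1, 0, 3, 2): 13 + 25 + 5 + (-2) = 41
σ = (1, 2, 0, 3): 13 + (-3) + 10 + 10 = 30
σ = (1, 2, 3, 0): 13 + (-3) + 5 + 2 = 17
σ = (1, 3, 0, 2): 13 + (-2) + 10 + (-2) = 19
σ = (1, 3, 2, 0): 13 + (-2) + 5 + 2 = 18
σ = (2, 0, 1, 3): 28 + 25 + 25 + 10 = 88
σ = (2, 0, 3, 1): 28 + 25 + 5 + 28 = 86
σ = (2, 1, 0, 3): 28 + 10 + 10 + 10 = 58
σ = (2, 1, 3, 0): 28 + 10 + 5 + 2 = 45
σ = (2, 3, 0, 1): 28 + (-2) + 10 + 28 = 64
σ = (2, 3, 1, 0): 28 + (-2) + 25 + 2 = 53
σ = (3, 0, 1, 2): 8 + 25 + 25 + (-2) = 56
σ = (3, 0, 2, 1): 8 + 25 + 5 + 28 = 66
σ = (3, 1, 0, 2): 8 + 10 + 10 + (-2) = 26
σ = (3, 1, 2, 0): 8 + 10 + 5 + 2 = 25
σ = (3, 2, 0, 1): 8 + (-3) + 10 + 28 = 43
σ = (3, 2, 1, 0): 8 + (-3) + 25 + 2 = 32
Optimal value attained by: σ = (1, 2, 3, 0).
Answer: det⊕(C) = 17; verdict: NONSINGULAR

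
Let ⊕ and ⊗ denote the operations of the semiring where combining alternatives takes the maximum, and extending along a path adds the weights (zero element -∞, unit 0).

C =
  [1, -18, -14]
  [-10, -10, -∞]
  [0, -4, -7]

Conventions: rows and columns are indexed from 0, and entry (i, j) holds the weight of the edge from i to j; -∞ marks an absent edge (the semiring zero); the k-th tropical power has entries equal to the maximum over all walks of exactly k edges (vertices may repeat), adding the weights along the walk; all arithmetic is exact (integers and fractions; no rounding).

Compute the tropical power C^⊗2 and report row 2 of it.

C^⊗2:
  [2, -17, -13]
  [-9, -20, -24]
  [1, -11, -14]
Answer: row 2 of C^⊗2 = [1, -11, -14]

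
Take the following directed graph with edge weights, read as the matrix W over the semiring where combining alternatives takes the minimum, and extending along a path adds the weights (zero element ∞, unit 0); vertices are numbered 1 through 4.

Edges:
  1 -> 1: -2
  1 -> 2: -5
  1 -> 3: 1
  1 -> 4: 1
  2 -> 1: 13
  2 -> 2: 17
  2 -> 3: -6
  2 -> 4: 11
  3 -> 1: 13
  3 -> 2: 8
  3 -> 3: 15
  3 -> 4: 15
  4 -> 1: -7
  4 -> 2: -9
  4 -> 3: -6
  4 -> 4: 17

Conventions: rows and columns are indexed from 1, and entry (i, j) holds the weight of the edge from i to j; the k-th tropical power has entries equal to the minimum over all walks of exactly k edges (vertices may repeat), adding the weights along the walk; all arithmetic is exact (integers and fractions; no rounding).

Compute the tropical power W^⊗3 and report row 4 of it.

W^⊗2:
  [-6, -8, -11, -1]
  [4, 2, 5, 9]
  [8, 6, 2, 14]
  [-9, -12, -15, -6]
W^⊗3:
  [-8, -11, -14, -5]
  [2, -1, -4, 5]
  [6, 3, 0, 9]
  [-13, -15, -18, -8]
Answer: row 4 of W^⊗3 = [-13, -15, -18, -8]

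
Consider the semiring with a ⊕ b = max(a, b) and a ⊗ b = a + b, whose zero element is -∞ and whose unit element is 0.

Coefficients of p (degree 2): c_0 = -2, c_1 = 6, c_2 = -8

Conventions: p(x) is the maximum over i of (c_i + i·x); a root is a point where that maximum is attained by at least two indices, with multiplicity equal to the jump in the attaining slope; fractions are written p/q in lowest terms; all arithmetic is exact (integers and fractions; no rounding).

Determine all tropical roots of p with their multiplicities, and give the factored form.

hull edge (i=0, c=-2) to (i=1, c=6): slope 8, span 1
hull edge (i=1, c=6) to (i=2, c=-8): slope -14, span 1
Factored form: p(x) = -8 ⊗ (x ⊕ (-8)) ⊗ (x ⊕ 14)
Answer: roots = -8 (mult 1), 14 (mult 1)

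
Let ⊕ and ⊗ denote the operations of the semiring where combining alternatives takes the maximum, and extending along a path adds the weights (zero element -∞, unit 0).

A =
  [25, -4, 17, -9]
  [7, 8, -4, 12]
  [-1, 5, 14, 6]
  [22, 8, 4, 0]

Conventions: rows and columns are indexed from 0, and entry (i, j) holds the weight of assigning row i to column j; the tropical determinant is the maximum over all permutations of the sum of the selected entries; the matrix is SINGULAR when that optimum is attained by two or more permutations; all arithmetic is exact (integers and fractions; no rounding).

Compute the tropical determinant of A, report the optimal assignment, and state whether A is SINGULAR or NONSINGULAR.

σ = (0, 1, 2, 3): 25 + 8 + 14 + 0 = 47
σ = (0, 1, 3, 2): 25 + 8 + 6 + 4 = 43
σ = (0, 2, 1, 3): 25 + (-4) + 5 + 0 = 26
σ = (0, 2, 3, 1): 25 + (-4) + 6 + 8 = 35
σ = (0, 3, 1, 2): 25 + 12 + 5 + 4 = 46
σ = (0, 3, 2, 1): 25 + 12 + 14 + 8 = 59
σ = (1, 0, 2, 3): (-4) + 7 + 14 + 0 = 17
σ = (1, 0, 3, 2): (-4) + 7 + 6 + 4 = 13
σ = (1, 2, 0, 3): (-4) + (-4) + (-1) + 0 = -9
σ = (1, 2, 3, 0): (-4) + (-4) + 6 + 22 = 20
σ = (1, 3, 0, 2): (-4) + 12 + (-1) + 4 = 11
σ = (1, 3, 2, 0): (-4) + 12 + 14 + 22 = 44
σ = (2, 0, 1, 3): 17 + 7 + 5 + 0 = 29
σ = (2, 0, 3, 1): 17 + 7 + 6 + 8 = 38
σ = (2, 1, 0, 3): 17 + 8 + (-1) + 0 = 24
σ = (2, 1, 3, 0): 17 + 8 + 6 + 22 = 53
σ = (2, 3, 0, 1): 17 + 12 + (-1) + 8 = 36
σ = (2, 3, 1, 0): 17 + 12 + 5 + 22 = 56
σ = (3, 0, 1, 2): (-9) + 7 + 5 + 4 = 7
σ = (3, 0, 2, 1): (-9) + 7 + 14 + 8 = 20
σ = (3, 1, 0, 2): (-9) + 8 + (-1) + 4 = 2
σ = (3, 1, 2, 0): (-9) + 8 + 14 + 22 = 35
σ = (3, 2, 0, 1): (-9) + (-4) + (-1) + 8 = -6
σ = (3, 2, 1, 0): (-9) + (-4) + 5 + 22 = 14
Optimal value attained by: σ = (0, 3, 2, 1).
Answer: det⊕(A) = 59; verdict: NONSINGULAR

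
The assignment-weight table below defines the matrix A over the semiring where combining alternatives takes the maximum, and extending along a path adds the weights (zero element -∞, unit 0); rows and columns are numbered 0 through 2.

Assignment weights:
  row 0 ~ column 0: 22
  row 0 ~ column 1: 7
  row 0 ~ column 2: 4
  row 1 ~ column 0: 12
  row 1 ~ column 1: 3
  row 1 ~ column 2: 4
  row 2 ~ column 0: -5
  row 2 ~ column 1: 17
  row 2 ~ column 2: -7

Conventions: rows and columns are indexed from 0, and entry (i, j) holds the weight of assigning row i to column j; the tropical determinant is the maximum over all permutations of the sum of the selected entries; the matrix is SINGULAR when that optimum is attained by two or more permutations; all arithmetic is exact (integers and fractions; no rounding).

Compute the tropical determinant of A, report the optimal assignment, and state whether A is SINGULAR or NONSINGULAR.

σ = (0, 1, 2): 22 + 3 + (-7) = 18
σ = (0, 2, 1): 22 + 4 + 17 = 43
σ = (1, 0, 2): 7 + 12 + (-7) = 12
σ = (1, 2, 0): 7 + 4 + (-5) = 6
σ = (2, 0, 1): 4 + 12 + 17 = 33
σ = (2, 1, 0): 4 + 3 + (-5) = 2
Optimal value attained by: σ = (0, 2, 1).
Answer: det⊕(A) = 43; verdict: NONSINGULAR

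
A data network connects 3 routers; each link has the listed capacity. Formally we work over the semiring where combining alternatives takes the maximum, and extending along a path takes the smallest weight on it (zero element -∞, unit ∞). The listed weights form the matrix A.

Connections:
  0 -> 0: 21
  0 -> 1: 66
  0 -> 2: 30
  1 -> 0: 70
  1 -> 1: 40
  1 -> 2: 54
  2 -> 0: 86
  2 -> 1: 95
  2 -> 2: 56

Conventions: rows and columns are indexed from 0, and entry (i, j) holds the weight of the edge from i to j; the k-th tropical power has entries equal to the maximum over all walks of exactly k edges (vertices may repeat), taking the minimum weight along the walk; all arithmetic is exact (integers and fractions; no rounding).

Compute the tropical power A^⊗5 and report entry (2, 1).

A^⊗2:
  [66, 40, 54]
  [54, 66, 54]
  [70, 66, 56]
A^⊗3:
  [54, 66, 54]
  [66, 54, 54]
  [66, 66, 56]
A^⊗4:
  [66, 54, 54]
  [54, 66, 54]
  [66, 66, 56]
A^⊗5:
  [54, 66, 54]
  [66, 54, 54]
  [66, 66, 56]
Key observation: the optimum is the walk 2->1->0->1->0->1, with weight 95 min 70 min 66 min 70 min 66 = 66.
Optimal value attained by: walk 2->1->0->1->0->1.
Answer: (A^⊗5)[2][1] = 66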